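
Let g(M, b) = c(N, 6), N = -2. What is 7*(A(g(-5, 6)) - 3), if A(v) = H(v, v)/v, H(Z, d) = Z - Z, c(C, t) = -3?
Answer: -21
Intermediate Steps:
H(Z, d) = 0
g(M, b) = -3
A(v) = 0 (A(v) = 0/v = 0)
7*(A(g(-5, 6)) - 3) = 7*(0 - 3) = 7*(-3) = -21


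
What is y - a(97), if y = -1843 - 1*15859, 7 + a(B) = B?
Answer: -17792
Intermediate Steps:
a(B) = -7 + B
y = -17702 (y = -1843 - 15859 = -17702)
y - a(97) = -17702 - (-7 + 97) = -17702 - 1*90 = -17702 - 90 = -17792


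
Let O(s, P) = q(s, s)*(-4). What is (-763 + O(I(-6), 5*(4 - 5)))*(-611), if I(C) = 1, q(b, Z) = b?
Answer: 468637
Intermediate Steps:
O(s, P) = -4*s (O(s, P) = s*(-4) = -4*s)
(-763 + O(I(-6), 5*(4 - 5)))*(-611) = (-763 - 4*1)*(-611) = (-763 - 4)*(-611) = -767*(-611) = 468637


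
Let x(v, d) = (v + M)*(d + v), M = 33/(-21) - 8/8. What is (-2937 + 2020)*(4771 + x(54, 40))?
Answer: -8808047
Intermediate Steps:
M = -18/7 (M = 33*(-1/21) - 8*⅛ = -11/7 - 1 = -18/7 ≈ -2.5714)
x(v, d) = (-18/7 + v)*(d + v) (x(v, d) = (v - 18/7)*(d + v) = (-18/7 + v)*(d + v))
(-2937 + 2020)*(4771 + x(54, 40)) = (-2937 + 2020)*(4771 + (54² - 18/7*40 - 18/7*54 + 40*54)) = -917*(4771 + (2916 - 720/7 - 972/7 + 2160)) = -917*(4771 + 33840/7) = -917*67237/7 = -8808047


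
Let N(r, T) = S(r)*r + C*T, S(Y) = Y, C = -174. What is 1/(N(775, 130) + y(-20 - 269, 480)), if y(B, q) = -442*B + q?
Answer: 1/706223 ≈ 1.4160e-6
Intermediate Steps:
y(B, q) = q - 442*B
N(r, T) = r² - 174*T (N(r, T) = r*r - 174*T = r² - 174*T)
1/(N(775, 130) + y(-20 - 269, 480)) = 1/((775² - 174*130) + (480 - 442*(-20 - 269))) = 1/((600625 - 22620) + (480 - 442*(-289))) = 1/(578005 + (480 + 127738)) = 1/(578005 + 128218) = 1/706223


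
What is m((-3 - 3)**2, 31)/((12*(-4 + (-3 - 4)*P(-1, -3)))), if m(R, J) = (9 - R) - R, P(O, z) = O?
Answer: -7/4 ≈ -1.7500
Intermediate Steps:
m(R, J) = 9 - 2*R
m((-3 - 3)**2, 31)/((12*(-4 + (-3 - 4)*P(-1, -3)))) = (9 - 2*(-3 - 3)**2)/((12*(-4 + (-3 - 4)*(-1)))) = (9 - 2*(-6)**2)/((12*(-4 - 7*(-1)))) = (9 - 2*36)/((12*(-4 + 7))) = (9 - 72)/((12*3)) = -63/36 = -63*1/36 = -7/4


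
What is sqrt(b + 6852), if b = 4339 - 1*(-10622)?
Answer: sqrt(21813) ≈ 147.69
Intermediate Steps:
b = 14961 (b = 4339 + 10622 = 14961)
sqrt(b + 6852) = sqrt(14961 + 6852) = sqrt(21813)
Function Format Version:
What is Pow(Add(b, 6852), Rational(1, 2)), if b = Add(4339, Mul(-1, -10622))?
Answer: Pow(21813, Rational(1, 2)) ≈ 147.69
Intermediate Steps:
b = 14961 (b = Add(4339, 10622) = 14961)
Pow(Add(b, 6852), Rational(1, 2)) = Pow(Add(14961, 6852), Rational(1, 2)) = Pow(21813, Rational(1, 2))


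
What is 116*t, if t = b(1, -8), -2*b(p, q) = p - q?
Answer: -522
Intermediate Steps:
b(p, q) = q/2 - p/2 (b(p, q) = -(p - q)/2 = q/2 - p/2)
t = -9/2 (t = (1/2)*(-8) - 1/2*1 = -4 - 1/2 = -9/2 ≈ -4.5000)
116*t = 116*(-9/2) = -522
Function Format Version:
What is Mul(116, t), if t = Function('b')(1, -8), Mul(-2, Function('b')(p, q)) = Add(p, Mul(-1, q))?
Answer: -522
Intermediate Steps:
Function('b')(p, q) = Add(Mul(Rational(1, 2), q), Mul(Rational(-1, 2), p)) (Function('b')(p, q) = Mul(Rational(-1, 2), Add(p, Mul(-1, q))) = Add(Mul(Rational(1, 2), q), Mul(Rational(-1, 2), p)))
t = Rational(-9, 2) (t = Add(Mul(Rational(1, 2), -8), Mul(Rational(-1, 2), 1)) = Add(-4, Rational(-1, 2)) = Rational(-9, 2) ≈ -4.5000)
Mul(116, t) = Mul(116, Rational(-9, 2)) = -522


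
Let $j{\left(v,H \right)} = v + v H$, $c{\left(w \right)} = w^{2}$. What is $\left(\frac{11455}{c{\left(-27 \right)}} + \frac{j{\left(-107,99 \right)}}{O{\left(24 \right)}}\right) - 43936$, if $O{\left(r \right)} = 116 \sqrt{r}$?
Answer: $- \frac{32017889}{729} - \frac{2675 \sqrt{6}}{348} \approx -43939.0$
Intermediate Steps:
$j{\left(v,H \right)} = v + H v$
$\left(\frac{11455}{c{\left(-27 \right)}} + \frac{j{\left(-107,99 \right)}}{O{\left(24 \right)}}\right) - 43936 = \left(\frac{11455}{\left(-27\right)^{2}} + \frac{\left(-107\right) \left(1 + 99\right)}{116 \sqrt{24}}\right) - 43936 = \left(\frac{11455}{729} + \frac{\left(-107\right) 100}{116 \cdot 2 \sqrt{6}}\right) - 43936 = \left(11455 \cdot \frac{1}{729} - \frac{10700}{232 \sqrt{6}}\right) - 43936 = \left(\frac{11455}{729} - 10700 \frac{\sqrt{6}}{1392}\right) - 43936 = \left(\frac{11455}{729} - \frac{2675 \sqrt{6}}{348}\right) - 43936 = - \frac{32017889}{729} - \frac{2675 \sqrt{6}}{348}$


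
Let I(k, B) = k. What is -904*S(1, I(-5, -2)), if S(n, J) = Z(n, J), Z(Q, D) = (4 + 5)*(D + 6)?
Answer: -8136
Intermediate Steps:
Z(Q, D) = 54 + 9*D (Z(Q, D) = 9*(6 + D) = 54 + 9*D)
S(n, J) = 54 + 9*J
-904*S(1, I(-5, -2)) = -904*(54 + 9*(-5)) = -904*(54 - 45) = -904*9 = -8136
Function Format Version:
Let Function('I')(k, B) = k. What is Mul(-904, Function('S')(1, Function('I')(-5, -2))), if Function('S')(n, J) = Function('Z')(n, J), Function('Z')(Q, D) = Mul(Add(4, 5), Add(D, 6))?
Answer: -8136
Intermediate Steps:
Function('Z')(Q, D) = Add(54, Mul(9, D)) (Function('Z')(Q, D) = Mul(9, Add(6, D)) = Add(54, Mul(9, D)))
Function('S')(n, J) = Add(54, Mul(9, J))
Mul(-904, Function('S')(1, Function('I')(-5, -2))) = Mul(-904, Add(54, Mul(9, -5))) = Mul(-904, Add(54, -45)) = Mul(-904, 9) = -8136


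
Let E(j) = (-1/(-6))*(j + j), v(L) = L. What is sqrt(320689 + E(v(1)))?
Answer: 2*sqrt(721551)/3 ≈ 566.29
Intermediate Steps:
E(j) = j/3 (E(j) = (-1*(-1/6))*(2*j) = (2*j)/6 = j/3)
sqrt(320689 + E(v(1))) = sqrt(320689 + (1/3)*1) = sqrt(320689 + 1/3) = sqrt(962068/3) = 2*sqrt(721551)/3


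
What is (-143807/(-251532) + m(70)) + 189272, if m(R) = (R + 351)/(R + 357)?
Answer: 20328768229169/107404164 ≈ 1.8927e+5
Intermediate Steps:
m(R) = (351 + R)/(357 + R)
(-143807/(-251532) + m(70)) + 189272 = (-143807/(-251532) + (351 + 70)/(357 + 70)) + 189272 = (-143807*(-1/251532) + 421/427) + 189272 = (143807/251532 + (1/427)*421) + 189272 = (143807/251532 + 421/427) + 189272 = 167300561/107404164 + 189272 = 20328768229169/107404164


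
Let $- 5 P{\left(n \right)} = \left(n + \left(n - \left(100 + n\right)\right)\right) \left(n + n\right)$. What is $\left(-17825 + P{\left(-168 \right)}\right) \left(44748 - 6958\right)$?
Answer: $-1354189534$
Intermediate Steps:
$P{\left(n \right)} = - \frac{2 n \left(-100 + n\right)}{5}$ ($P{\left(n \right)} = - \frac{\left(n + \left(n - \left(100 + n\right)\right)\right) \left(n + n\right)}{5} = - \frac{\left(n - 100\right) 2 n}{5} = - \frac{\left(-100 + n\right) 2 n}{5} = - \frac{2 n \left(-100 + n\right)}{5}$)
$\left(-17825 + P{\left(-168 \right)}\right) \left(44748 - 6958\right) = \left(-17825 + \frac{2}{5} \left(-168\right) \left(100 - -168\right)\right) \left(44748 - 6958\right) = \left(-17825 + \frac{2}{5} \left(-168\right) \left(100 + 168\right)\right) 37790 = \left(-17825 + \frac{2}{5} \left(-168\right) 268\right) 37790 = \left(-17825 - \frac{90048}{5}\right) 37790 = \left(- \frac{179173}{5}\right) 37790 = -1354189534$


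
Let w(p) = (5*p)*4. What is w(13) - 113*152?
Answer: -16916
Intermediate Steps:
w(p) = 20*p
w(13) - 113*152 = 20*13 - 113*152 = 260 - 17176 = -16916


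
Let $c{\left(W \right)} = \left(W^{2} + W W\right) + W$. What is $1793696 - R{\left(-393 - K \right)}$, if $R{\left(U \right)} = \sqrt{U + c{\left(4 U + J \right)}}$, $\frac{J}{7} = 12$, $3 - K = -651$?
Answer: $1793696 - \sqrt{33680481} \approx 1.7879 \cdot 10^{6}$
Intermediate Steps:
$K = 654$ ($K = 3 - -651 = 3 + 651 = 654$)
$J = 84$ ($J = 7 \cdot 12 = 84$)
$c{\left(W \right)} = W + 2 W^{2}$ ($c{\left(W \right)} = \left(W^{2} + W^{2}\right) + W = 2 W^{2} + W = W + 2 W^{2}$)
$R{\left(U \right)} = \sqrt{U + \left(84 + 4 U\right) \left(169 + 8 U\right)}$ ($R{\left(U \right)} = \sqrt{U + \left(4 U + 84\right) \left(1 + 2 \left(4 U + 84\right)\right)} = \sqrt{U + \left(84 + 4 U\right) \left(1 + 2 \left(84 + 4 U\right)\right)} = \sqrt{U + \left(84 + 4 U\right) \left(1 + \left(168 + 8 U\right)\right)} = \sqrt{U + \left(84 + 4 U\right) \left(169 + 8 U\right)}$)
$1793696 - R{\left(-393 - K \right)} = 1793696 - \sqrt{14196 + 32 \left(-393 - 654\right)^{2} + 1349 \left(-393 - 654\right)} = 1793696 - \sqrt{14196 + 32 \left(-1047\right)^{2} + 1349 \left(-1047\right)} = 1793696 - \sqrt{14196 + 32 \cdot 1096209 - 1412403} = 1793696 - \sqrt{14196 + 35078688 - 1412403} = 1793696 - \sqrt{33680481}$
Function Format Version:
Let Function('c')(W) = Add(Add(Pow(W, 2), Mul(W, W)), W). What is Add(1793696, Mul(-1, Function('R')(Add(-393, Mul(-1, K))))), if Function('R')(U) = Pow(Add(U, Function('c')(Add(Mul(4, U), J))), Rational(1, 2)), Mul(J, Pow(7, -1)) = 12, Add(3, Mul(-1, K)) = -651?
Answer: Add(1793696, Mul(-1, Pow(33680481, Rational(1, 2)))) ≈ 1.7879e+6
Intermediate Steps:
K = 654 (K = Add(3, Mul(-1, -651)) = Add(3, 651) = 654)
J = 84 (J = Mul(7, 12) = 84)
Function('c')(W) = Add(W, Mul(2, Pow(W, 2))) (Function('c')(W) = Add(Add(Pow(W, 2), Pow(W, 2)), W) = Add(Mul(2, Pow(W, 2)), W) = Add(W, Mul(2, Pow(W, 2))))
Function('R')(U) = Pow(Add(U, Mul(Add(84, Mul(4, U)), Add(169, Mul(8, U)))), Rational(1, 2)) (Function('R')(U) = Pow(Add(U, Mul(Add(Mul(4, U), 84), Add(1, Mul(2, Add(Mul(4, U), 84))))), Rational(1, 2)) = Pow(Add(U, Mul(Add(84, Mul(4, U)), Add(1, Mul(2, Add(84, Mul(4, U)))))), Rational(1, 2)) = Pow(Add(U, Mul(Add(84, Mul(4, U)), Add(1, Add(168, Mul(8, U))))), Rational(1, 2)) = Pow(Add(U, Mul(Add(84, Mul(4, U)), Add(169, Mul(8, U)))), Rational(1, 2)))
Add(1793696, Mul(-1, Function('R')(Add(-393, Mul(-1, K))))) = Add(1793696, Mul(-1, Pow(Add(14196, Mul(32, Pow(Add(-393, Mul(-1, 654)), 2)), Mul(1349, Add(-393, Mul(-1, 654)))), Rational(1, 2)))) = Add(1793696, Mul(-1, Pow(Add(14196, Mul(32, Pow(Add(-393, -654), 2)), Mul(1349, Add(-393, -654))), Rational(1, 2)))) = Add(1793696, Mul(-1, Pow(Add(14196, Mul(32, Pow(-1047, 2)), Mul(1349, -1047)), Rational(1, 2)))) = Add(1793696, Mul(-1, Pow(Add(14196, Mul(32, 1096209), -1412403), Rational(1, 2)))) = Add(1793696, Mul(-1, Pow(Add(14196, 35078688, -1412403), Rational(1, 2)))) = Add(1793696, Mul(-1, Pow(33680481, Rational(1, 2))))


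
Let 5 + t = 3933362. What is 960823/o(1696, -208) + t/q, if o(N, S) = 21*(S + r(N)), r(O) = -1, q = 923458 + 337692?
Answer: -108588947507/503198850 ≈ -215.80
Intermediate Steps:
t = 3933357 (t = -5 + 3933362 = 3933357)
q = 1261150
o(N, S) = -21 + 21*S (o(N, S) = 21*(S - 1) = 21*(-1 + S) = -21 + 21*S)
960823/o(1696, -208) + t/q = 960823/(-21 + 21*(-208)) + 3933357/1261150 = 960823/(-21 - 4368) + 3933357*(1/1261150) = 960823/(-4389) + 3933357/1261150 = 960823*(-1/4389) + 3933357/1261150 = -960823/4389 + 3933357/1261150 = -108588947507/503198850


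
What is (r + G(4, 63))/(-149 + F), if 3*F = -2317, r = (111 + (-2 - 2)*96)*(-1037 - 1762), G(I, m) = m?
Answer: -1146285/1382 ≈ -829.44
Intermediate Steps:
r = 764127 (r = (111 - 4*96)*(-2799) = (111 - 384)*(-2799) = -273*(-2799) = 764127)
F = -2317/3 (F = (⅓)*(-2317) = -2317/3 ≈ -772.33)
(r + G(4, 63))/(-149 + F) = (764127 + 63)/(-149 - 2317/3) = 764190/(-2764/3) = 764190*(-3/2764) = -1146285/1382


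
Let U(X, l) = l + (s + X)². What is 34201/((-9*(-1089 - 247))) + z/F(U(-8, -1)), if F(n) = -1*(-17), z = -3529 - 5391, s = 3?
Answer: -106672663/204408 ≈ -521.86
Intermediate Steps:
z = -8920
U(X, l) = l + (3 + X)²
F(n) = 17
34201/((-9*(-1089 - 247))) + z/F(U(-8, -1)) = 34201/((-9*(-1089 - 247))) - 8920/17 = 34201/((-9*(-1336))) - 8920*1/17 = 34201/12024 - 8920/17 = -106672663/204408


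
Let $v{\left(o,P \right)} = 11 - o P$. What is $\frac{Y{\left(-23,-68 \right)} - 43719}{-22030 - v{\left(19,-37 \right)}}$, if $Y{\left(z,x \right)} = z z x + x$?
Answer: $\frac{79759}{22744} \approx 3.5068$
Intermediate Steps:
$v{\left(o,P \right)} = 11 - P o$
$Y{\left(z,x \right)} = x + x z^{2}$ ($Y{\left(z,x \right)} = z^{2} x + x = x z^{2} + x = x + x z^{2}$)
$\frac{Y{\left(-23,-68 \right)} - 43719}{-22030 - v{\left(19,-37 \right)}} = \frac{- 68 \left(1 + \left(-23\right)^{2}\right) - 43719}{-22030 - \left(11 - \left(-37\right) 19\right)} = \frac{- 68 \left(1 + 529\right) - 43719}{-22030 - \left(11 + 703\right)} = \frac{\left(-68\right) 530 - 43719}{-22030 - 714} = \frac{-36040 - 43719}{-22030 - 714} = - \frac{79759}{-22744} = \left(-79759\right) \left(- \frac{1}{22744}\right) = \frac{79759}{22744}$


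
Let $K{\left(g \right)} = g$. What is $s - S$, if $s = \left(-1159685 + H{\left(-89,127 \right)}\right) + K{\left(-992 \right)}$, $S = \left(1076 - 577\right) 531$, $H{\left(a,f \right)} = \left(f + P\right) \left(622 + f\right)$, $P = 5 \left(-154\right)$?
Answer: $-1907253$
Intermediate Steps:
$P = -770$
$H{\left(a,f \right)} = \left(-770 + f\right) \left(622 + f\right)$ ($H{\left(a,f \right)} = \left(f - 770\right) \left(622 + f\right) = \left(-770 + f\right) \left(622 + f\right)$)
$S = 264969$ ($S = 499 \cdot 531 = 264969$)
$s = -1642284$ ($s = \left(-1159685 - \left(497736 - 16129\right)\right) - 992 = \left(-1159685 - 481607\right) - 992 = -1641292 - 992 = -1642284$)
$s - S = -1642284 - 264969 = -1907253$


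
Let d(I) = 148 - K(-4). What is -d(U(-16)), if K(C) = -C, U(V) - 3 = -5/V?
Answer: -144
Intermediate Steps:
U(V) = 3 - 5/V
d(I) = 144 (d(I) = 148 - (-1)*(-4) = 148 - 1*4 = 148 - 4 = 144)
-d(U(-16)) = -1*144 = -144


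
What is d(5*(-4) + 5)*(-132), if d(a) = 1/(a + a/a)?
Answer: 66/7 ≈ 9.4286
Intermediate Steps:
d(a) = 1/(1 + a) (d(a) = 1/(a + 1) = 1/(1 + a))
d(5*(-4) + 5)*(-132) = -132/(1 + (5*(-4) + 5)) = -132/(1 + (-20 + 5)) = -132/(1 - 15) = -132/(-14) = -1/14*(-132) = 66/7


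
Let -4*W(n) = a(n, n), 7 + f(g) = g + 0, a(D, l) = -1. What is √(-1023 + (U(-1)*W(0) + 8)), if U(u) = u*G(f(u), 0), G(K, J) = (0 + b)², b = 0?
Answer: I*√1015 ≈ 31.859*I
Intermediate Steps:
f(g) = -7 + g (f(g) = -7 + (g + 0) = -7 + g)
W(n) = ¼ (W(n) = -¼*(-1) = ¼)
G(K, J) = 0 (G(K, J) = (0 + 0)² = 0² = 0)
U(u) = 0 (U(u) = u*0 = 0)
√(-1023 + (U(-1)*W(0) + 8)) = √(-1023 + (0*(¼) + 8)) = √(-1023 + (0 + 8)) = √(-1023 + 8) = √(-1015) = I*√1015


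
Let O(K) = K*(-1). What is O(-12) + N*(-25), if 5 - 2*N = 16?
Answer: 299/2 ≈ 149.50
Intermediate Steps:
O(K) = -K
N = -11/2 (N = 5/2 - 1/2*16 = 5/2 - 8 = -11/2 ≈ -5.5000)
O(-12) + N*(-25) = -1*(-12) - 11/2*(-25) = 12 + 275/2 = 299/2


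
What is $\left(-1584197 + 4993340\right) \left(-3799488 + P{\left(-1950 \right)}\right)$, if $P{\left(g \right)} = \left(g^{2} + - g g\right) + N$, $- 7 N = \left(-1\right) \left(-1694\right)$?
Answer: $-12953822931390$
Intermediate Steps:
$N = -242$ ($N = - \frac{\left(-1\right) \left(-1694\right)}{7} = \left(- \frac{1}{7}\right) 1694 = -242$)
$P{\left(g \right)} = -242$ ($P{\left(g \right)} = \left(g^{2} + - g g\right) - 242 = \left(g^{2} - g^{2}\right) - 242 = 0 - 242 = -242$)
$\left(-1584197 + 4993340\right) \left(-3799488 + P{\left(-1950 \right)}\right) = \left(-1584197 + 4993340\right) \left(-3799488 - 242\right) = 3409143 \left(-3799730\right) = -12953822931390$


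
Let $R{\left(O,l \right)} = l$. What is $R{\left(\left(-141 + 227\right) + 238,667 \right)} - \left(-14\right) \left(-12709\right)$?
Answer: $-177259$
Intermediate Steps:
$R{\left(\left(-141 + 227\right) + 238,667 \right)} - \left(-14\right) \left(-12709\right) = 667 - \left(-14\right) \left(-12709\right) = 667 - 177926 = -177259$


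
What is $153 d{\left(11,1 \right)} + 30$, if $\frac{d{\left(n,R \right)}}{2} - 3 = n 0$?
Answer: $948$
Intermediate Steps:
$d{\left(n,R \right)} = 6$ ($d{\left(n,R \right)} = 6 + 2 n 0 = 6 + 2 \cdot 0 = 6 + 0 = 6$)
$153 d{\left(11,1 \right)} + 30 = 153 \cdot 6 + 30 = 918 + 30 = 948$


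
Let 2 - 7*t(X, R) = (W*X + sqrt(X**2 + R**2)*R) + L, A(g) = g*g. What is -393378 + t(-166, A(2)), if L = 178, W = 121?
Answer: -2733736/7 - 8*sqrt(6893)/7 ≈ -3.9063e+5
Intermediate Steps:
A(g) = g**2
t(X, R) = -176/7 - 121*X/7 - R*sqrt(R**2 + X**2)/7 (t(X, R) = 2/7 - ((121*X + sqrt(X**2 + R**2)*R) + 178)/7 = 2/7 - ((121*X + sqrt(R**2 + X**2)*R) + 178)/7 = 2/7 - ((121*X + R*sqrt(R**2 + X**2)) + 178)/7 = 2/7 - (178 + 121*X + R*sqrt(R**2 + X**2))/7 = 2/7 + (-178/7 - 121*X/7 - R*sqrt(R**2 + X**2)/7) = -176/7 - 121*X/7 - R*sqrt(R**2 + X**2)/7)
-393378 + t(-166, A(2)) = -393378 + (-176/7 - 121/7*(-166) - 1/7*2**2*sqrt((2**2)**2 + (-166)**2)) = -393378 + (-176/7 + 20086/7 - 1/7*4*sqrt(4**2 + 27556)) = -393378 + (-176/7 + 20086/7 - 1/7*4*sqrt(16 + 27556)) = -393378 + (-176/7 + 20086/7 - 1/7*4*sqrt(27572)) = -393378 + (-176/7 + 20086/7 - 1/7*4*2*sqrt(6893)) = -393378 + (-176/7 + 20086/7 - 8*sqrt(6893)/7) = -393378 + (19910/7 - 8*sqrt(6893)/7) = -2733736/7 - 8*sqrt(6893)/7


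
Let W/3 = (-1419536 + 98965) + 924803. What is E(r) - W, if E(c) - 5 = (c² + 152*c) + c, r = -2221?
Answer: 5780337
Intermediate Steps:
E(c) = 5 + c² + 153*c (E(c) = 5 + ((c² + 152*c) + c) = 5 + (c² + 153*c) = 5 + c² + 153*c)
W = -1187304 (W = 3*((-1419536 + 98965) + 924803) = 3*(-1320571 + 924803) = 3*(-395768) = -1187304)
E(r) - W = (5 + (-2221)² + 153*(-2221)) - 1*(-1187304) = (5 + 4932841 - 339813) + 1187304 = 4593033 + 1187304 = 5780337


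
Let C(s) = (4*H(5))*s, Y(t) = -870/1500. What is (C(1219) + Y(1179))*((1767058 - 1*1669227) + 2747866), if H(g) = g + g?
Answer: 6937726760787/50 ≈ 1.3875e+11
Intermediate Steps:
Y(t) = -29/50 (Y(t) = -870*1/1500 = -29/50)
H(g) = 2*g
C(s) = 40*s (C(s) = (4*(2*5))*s = (4*10)*s = 40*s)
(C(1219) + Y(1179))*((1767058 - 1*1669227) + 2747866) = (40*1219 - 29/50)*((1767058 - 1*1669227) + 2747866) = (48760 - 29/50)*((1767058 - 1669227) + 2747866) = 2437971*(97831 + 2747866)/50 = (2437971/50)*2845697 = 6937726760787/50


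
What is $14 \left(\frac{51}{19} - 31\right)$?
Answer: $- \frac{7532}{19} \approx -396.42$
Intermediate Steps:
$14 \left(\frac{51}{19} - 31\right) = 14 \left(- \frac{538}{19}\right) = - \frac{7532}{19}$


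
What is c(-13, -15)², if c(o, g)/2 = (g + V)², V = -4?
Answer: 521284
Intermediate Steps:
c(o, g) = 2*(-4 + g)² (c(o, g) = 2*(g - 4)² = 2*(-4 + g)²)
c(-13, -15)² = (2*(-4 - 15)²)² = (2*(-19)²)² = (2*361)² = 722² = 521284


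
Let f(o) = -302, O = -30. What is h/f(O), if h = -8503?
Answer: 8503/302 ≈ 28.156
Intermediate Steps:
h/f(O) = -8503/(-302) = -8503*(-1/302) = 8503/302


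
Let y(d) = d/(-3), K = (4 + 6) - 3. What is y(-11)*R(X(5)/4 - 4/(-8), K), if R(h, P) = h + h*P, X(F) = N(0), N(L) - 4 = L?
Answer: 44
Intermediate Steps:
N(L) = 4 + L
X(F) = 4 (X(F) = 4 + 0 = 4)
K = 7 (K = 10 - 3 = 7)
R(h, P) = h + P*h
y(d) = -d/3 (y(d) = d*(-⅓) = -d/3)
y(-11)*R(X(5)/4 - 4/(-8), K) = (-⅓*(-11))*((4/4 - 4/(-8))*(1 + 7)) = 11*((4*(¼) - 4*(-⅛))*8)/3 = 11*((1 + ½)*8)/3 = 11*((3/2)*8)/3 = (11/3)*12 = 44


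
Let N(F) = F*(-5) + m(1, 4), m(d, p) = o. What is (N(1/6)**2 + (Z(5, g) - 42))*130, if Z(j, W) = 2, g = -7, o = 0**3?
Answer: -91975/18 ≈ -5109.7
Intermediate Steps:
o = 0
m(d, p) = 0
N(F) = -5*F (N(F) = F*(-5) + 0 = -5*F + 0 = -5*F)
(N(1/6)**2 + (Z(5, g) - 42))*130 = ((-5/6)**2 + (2 - 42))*130 = ((-5*1/6)**2 - 40)*130 = ((-5/6)**2 - 40)*130 = (25/36 - 40)*130 = -1415/36*130 = -91975/18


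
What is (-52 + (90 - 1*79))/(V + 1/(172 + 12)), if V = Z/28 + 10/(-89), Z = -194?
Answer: 4699912/806493 ≈ 5.8276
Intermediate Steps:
V = -8773/1246 (V = -194/28 + 10/(-89) = -194*1/28 + 10*(-1/89) = -97/14 - 10/89 = -8773/1246 ≈ -7.0409)
(-52 + (90 - 1*79))/(V + 1/(172 + 12)) = (-52 + (90 - 1*79))/(-8773/1246 + 1/(172 + 12)) = (-52 + (90 - 79))/(-8773/1246 + 1/184) = (-52 + 11)/(-8773/1246 + 1/184) = -41/(-806493/114632) = -41*(-114632/806493) = 4699912/806493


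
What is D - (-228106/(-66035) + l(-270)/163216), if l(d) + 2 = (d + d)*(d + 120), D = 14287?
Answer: 76971128782447/5388984280 ≈ 14283.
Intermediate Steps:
l(d) = -2 + 2*d*(120 + d) (l(d) = -2 + (d + d)*(d + 120) = -2 + (2*d)*(120 + d) = -2 + 2*d*(120 + d))
D - (-228106/(-66035) + l(-270)/163216) = 14287 - (-228106/(-66035) + (-2 + 2*(-270)² + 240*(-270))/163216) = 14287 - (-228106*(-1/66035) + (-2 + 2*72900 - 64800)*(1/163216)) = 14287 - (228106/66035 + (-2 + 145800 - 64800)*(1/163216)) = 14287 - (228106/66035 + 80998*(1/163216)) = 14287 - (228106/66035 + 40499/81608) = 14287 - 1*21289625913/5388984280 = 14287 - 21289625913/5388984280 = 76971128782447/5388984280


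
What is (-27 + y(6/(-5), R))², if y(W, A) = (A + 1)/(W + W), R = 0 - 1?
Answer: 729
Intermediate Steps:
R = -1
y(W, A) = (1 + A)/(2*W) (y(W, A) = (1 + A)/((2*W)) = (1 + A)*(1/(2*W)) = (1 + A)/(2*W))
(-27 + y(6/(-5), R))² = (-27 + (1 - 1)/(2*((6/(-5)))))² = (-27 + (½)*0/(6*(-⅕)))² = (-27 + (½)*0/(-6/5))² = (-27 + (½)*(-⅚)*0)² = (-27 + 0)² = (-27)² = 729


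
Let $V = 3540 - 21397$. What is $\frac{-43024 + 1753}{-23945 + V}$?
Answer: $\frac{13757}{13934} \approx 0.9873$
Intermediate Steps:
$V = -17857$
$\frac{-43024 + 1753}{-23945 + V} = \frac{-43024 + 1753}{-23945 - 17857} = - \frac{41271}{-41802} = \left(-41271\right) \left(- \frac{1}{41802}\right) = \frac{13757}{13934}$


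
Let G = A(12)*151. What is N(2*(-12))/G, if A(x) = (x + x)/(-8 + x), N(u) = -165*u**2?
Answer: -15840/151 ≈ -104.90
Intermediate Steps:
A(x) = 2*x/(-8 + x) (A(x) = (2*x)/(-8 + x) = 2*x/(-8 + x))
G = 906 (G = (2*12/(-8 + 12))*151 = (2*12/4)*151 = (2*12*(1/4))*151 = 6*151 = 906)
N(2*(-12))/G = -165*(2*(-12))**2/906 = -165*(-24)**2*(1/906) = -165*576*(1/906) = -95040*1/906 = -15840/151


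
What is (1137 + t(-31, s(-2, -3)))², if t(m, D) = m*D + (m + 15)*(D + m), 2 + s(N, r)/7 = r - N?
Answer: 6864400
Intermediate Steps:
s(N, r) = -14 - 7*N + 7*r (s(N, r) = -14 + 7*(r - N) = -14 + (-7*N + 7*r) = -14 - 7*N + 7*r)
t(m, D) = D*m + (15 + m)*(D + m)
(1137 + t(-31, s(-2, -3)))² = (1137 + ((-31)² + 15*(-14 - 7*(-2) + 7*(-3)) + 15*(-31) + 2*(-14 - 7*(-2) + 7*(-3))*(-31)))² = (1137 + (961 + 15*(-14 + 14 - 21) - 465 + 2*(-14 + 14 - 21)*(-31)))² = (1137 + (961 + 15*(-21) - 465 + 2*(-21)*(-31)))² = (1137 + (961 - 315 - 465 + 1302))² = (1137 + 1483)² = 2620² = 6864400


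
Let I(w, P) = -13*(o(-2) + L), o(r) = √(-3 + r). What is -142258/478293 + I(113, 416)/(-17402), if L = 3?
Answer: -2456920289/8323254786 + 13*I*√5/17402 ≈ -0.29519 + 0.0016704*I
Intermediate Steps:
I(w, P) = -39 - 13*I*√5 (I(w, P) = -13*(√(-3 - 2) + 3) = -13*(√(-5) + 3) = -13*(I*√5 + 3) = -13*(3 + I*√5) = -39 - 13*I*√5)
-142258/478293 + I(113, 416)/(-17402) = -142258/478293 + (-39 - 13*I*√5)/(-17402) = -142258*1/478293 + (-39 - 13*I*√5)*(-1/17402) = -142258/478293 + (39/17402 + 13*I*√5/17402) = -2456920289/8323254786 + 13*I*√5/17402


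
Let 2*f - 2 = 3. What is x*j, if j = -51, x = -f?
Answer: 255/2 ≈ 127.50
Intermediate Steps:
f = 5/2 (f = 1 + (1/2)*3 = 1 + 3/2 = 5/2 ≈ 2.5000)
x = -5/2 (x = -1*5/2 = -5/2 ≈ -2.5000)
x*j = -5/2*(-51) = 255/2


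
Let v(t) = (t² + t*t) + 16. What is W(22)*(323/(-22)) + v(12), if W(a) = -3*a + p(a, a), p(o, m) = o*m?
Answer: -5833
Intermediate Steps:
p(o, m) = m*o
v(t) = 16 + 2*t² (v(t) = (t² + t²) + 16 = 2*t² + 16 = 16 + 2*t²)
W(a) = a² - 3*a (W(a) = -3*a + a*a = -3*a + a² = a² - 3*a)
W(22)*(323/(-22)) + v(12) = (22*(-3 + 22))*(323/(-22)) + (16 + 2*12²) = (22*19)*(323*(-1/22)) + (16 + 2*144) = 418*(-323/22) + (16 + 288) = -6137 + 304 = -5833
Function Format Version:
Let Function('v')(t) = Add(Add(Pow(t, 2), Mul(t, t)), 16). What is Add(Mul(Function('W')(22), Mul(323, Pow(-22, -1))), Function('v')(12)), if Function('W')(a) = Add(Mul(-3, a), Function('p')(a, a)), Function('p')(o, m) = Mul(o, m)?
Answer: -5833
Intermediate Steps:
Function('p')(o, m) = Mul(m, o)
Function('v')(t) = Add(16, Mul(2, Pow(t, 2))) (Function('v')(t) = Add(Add(Pow(t, 2), Pow(t, 2)), 16) = Add(Mul(2, Pow(t, 2)), 16) = Add(16, Mul(2, Pow(t, 2))))
Function('W')(a) = Add(Pow(a, 2), Mul(-3, a)) (Function('W')(a) = Add(Mul(-3, a), Mul(a, a)) = Add(Mul(-3, a), Pow(a, 2)) = Add(Pow(a, 2), Mul(-3, a)))
Add(Mul(Function('W')(22), Mul(323, Pow(-22, -1))), Function('v')(12)) = Add(Mul(Mul(22, Add(-3, 22)), Mul(323, Pow(-22, -1))), Add(16, Mul(2, Pow(12, 2)))) = Add(Mul(Mul(22, 19), Mul(323, Rational(-1, 22))), Add(16, Mul(2, 144))) = Add(Mul(418, Rational(-323, 22)), Add(16, 288)) = Add(-6137, 304) = -5833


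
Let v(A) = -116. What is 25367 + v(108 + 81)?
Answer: 25251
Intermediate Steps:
25367 + v(108 + 81) = 25367 - 116 = 25251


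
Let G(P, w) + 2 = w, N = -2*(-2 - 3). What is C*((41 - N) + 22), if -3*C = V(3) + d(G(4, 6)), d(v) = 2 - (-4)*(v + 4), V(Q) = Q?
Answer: -1961/3 ≈ -653.67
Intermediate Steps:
N = 10 (N = -2*(-5) = 10)
G(P, w) = -2 + w
d(v) = 18 + 4*v (d(v) = 2 - (-4)*(4 + v) = 2 - (-16 - 4*v) = 2 + (16 + 4*v) = 18 + 4*v)
C = -37/3 (C = -(3 + (18 + 4*(-2 + 6)))/3 = -(3 + (18 + 4*4))/3 = -(3 + (18 + 16))/3 = -(3 + 34)/3 = -⅓*37 = -37/3 ≈ -12.333)
C*((41 - N) + 22) = -37*((41 - 1*10) + 22)/3 = -37*((41 - 10) + 22)/3 = -37*(31 + 22)/3 = -37/3*53 = -1961/3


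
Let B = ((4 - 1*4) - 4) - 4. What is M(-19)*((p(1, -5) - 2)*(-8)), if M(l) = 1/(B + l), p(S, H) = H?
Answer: -56/27 ≈ -2.0741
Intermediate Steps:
B = -8 (B = ((4 - 4) - 4) - 4 = (0 - 4) - 4 = -4 - 4 = -8)
M(l) = 1/(-8 + l)
M(-19)*((p(1, -5) - 2)*(-8)) = ((-5 - 2)*(-8))/(-8 - 19) = (-7*(-8))/(-27) = -1/27*56 = -56/27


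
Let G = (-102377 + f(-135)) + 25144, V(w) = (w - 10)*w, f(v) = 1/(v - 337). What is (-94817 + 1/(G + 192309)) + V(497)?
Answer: 7996491160834/54315871 ≈ 1.4722e+5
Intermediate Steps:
f(v) = 1/(-337 + v)
V(w) = w*(-10 + w) (V(w) = (-10 + w)*w = w*(-10 + w))
G = -36453977/472 (G = (-102377 + 1/(-337 - 135)) + 25144 = (-102377 + 1/(-472)) + 25144 = (-102377 - 1/472) + 25144 = -48321945/472 + 25144 = -36453977/472 ≈ -77233.)
(-94817 + 1/(G + 192309)) + V(497) = (-94817 + 1/(-36453977/472 + 192309)) + 497*(-10 + 497) = (-94817 + 1/(54315871/472)) + 497*487 = (-94817 + 472/54315871) + 242039 = -5150067940135/54315871 + 242039 = 7996491160834/54315871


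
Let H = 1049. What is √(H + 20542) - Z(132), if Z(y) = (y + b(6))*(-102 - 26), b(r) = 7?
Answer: 17792 + 3*√2399 ≈ 17939.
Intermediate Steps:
Z(y) = -896 - 128*y (Z(y) = (y + 7)*(-102 - 26) = (7 + y)*(-128) = -896 - 128*y)
√(H + 20542) - Z(132) = √(1049 + 20542) - (-896 - 128*132) = √21591 - (-896 - 16896) = 3*√2399 - 1*(-17792) = 3*√2399 + 17792 = 17792 + 3*√2399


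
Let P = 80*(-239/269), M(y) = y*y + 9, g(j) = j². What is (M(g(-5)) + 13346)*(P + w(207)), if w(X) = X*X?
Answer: 160871508780/269 ≈ 5.9804e+8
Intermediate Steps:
w(X) = X²
M(y) = 9 + y² (M(y) = y² + 9 = 9 + y²)
P = -19120/269 (P = 80*(-239*1/269) = 80*(-239/269) = -19120/269 ≈ -71.078)
(M(g(-5)) + 13346)*(P + w(207)) = ((9 + ((-5)²)²) + 13346)*(-19120/269 + 207²) = ((9 + 25²) + 13346)*(-19120/269 + 42849) = ((9 + 625) + 13346)*(11507261/269) = (634 + 13346)*(11507261/269) = 13980*(11507261/269) = 160871508780/269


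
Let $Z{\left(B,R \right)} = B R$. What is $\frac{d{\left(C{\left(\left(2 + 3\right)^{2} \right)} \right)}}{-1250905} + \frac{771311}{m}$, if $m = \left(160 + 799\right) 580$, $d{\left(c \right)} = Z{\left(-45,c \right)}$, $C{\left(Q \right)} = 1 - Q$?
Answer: $\frac{192847213771}{139155675820} \approx 1.3858$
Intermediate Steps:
$d{\left(c \right)} = - 45 c$
$m = 556220$ ($m = 959 \cdot 580 = 556220$)
$\frac{d{\left(C{\left(\left(2 + 3\right)^{2} \right)} \right)}}{-1250905} + \frac{771311}{m} = \frac{\left(-45\right) \left(1 - \left(2 + 3\right)^{2}\right)}{-1250905} + \frac{771311}{556220} = - 45 \left(1 - 5^{2}\right) \left(- \frac{1}{1250905}\right) + 771311 \cdot \frac{1}{556220} = - 45 \left(1 - 25\right) \left(- \frac{1}{1250905}\right) + \frac{771311}{556220} = \left(-45\right) \left(-24\right) \left(- \frac{1}{1250905}\right) + \frac{771311}{556220} = 1080 \left(- \frac{1}{1250905}\right) + \frac{771311}{556220} = - \frac{216}{250181} + \frac{771311}{556220} = \frac{192847213771}{139155675820}$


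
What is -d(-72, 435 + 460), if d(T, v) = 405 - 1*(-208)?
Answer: -613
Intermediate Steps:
d(T, v) = 613 (d(T, v) = 405 + 208 = 613)
-d(-72, 435 + 460) = -1*613 = -613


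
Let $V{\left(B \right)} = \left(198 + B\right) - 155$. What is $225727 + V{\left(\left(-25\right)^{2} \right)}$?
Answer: $226395$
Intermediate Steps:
$V{\left(B \right)} = 43 + B$
$225727 + V{\left(\left(-25\right)^{2} \right)} = 225727 + \left(43 + \left(-25\right)^{2}\right) = 225727 + \left(43 + 625\right) = 225727 + 668 = 226395$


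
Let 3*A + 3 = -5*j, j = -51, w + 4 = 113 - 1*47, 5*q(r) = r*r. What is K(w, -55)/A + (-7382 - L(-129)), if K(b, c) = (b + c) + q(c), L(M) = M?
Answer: -50720/7 ≈ -7245.7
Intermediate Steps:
q(r) = r**2/5 (q(r) = (r*r)/5 = r**2/5)
w = 62 (w = -4 + (113 - 1*47) = -4 + (113 - 47) = -4 + 66 = 62)
K(b, c) = b + c + c**2/5 (K(b, c) = (b + c) + c**2/5 = b + c + c**2/5)
A = 84 (A = -1 + (-5*(-51))/3 = -1 + (1/3)*255 = -1 + 85 = 84)
K(w, -55)/A + (-7382 - L(-129)) = (62 - 55 + (1/5)*(-55)**2)/84 + (-7382 - 1*(-129)) = (62 - 55 + (1/5)*3025)*(1/84) + (-7382 + 129) = (62 - 55 + 605)*(1/84) - 7253 = 612*(1/84) - 7253 = 51/7 - 7253 = -50720/7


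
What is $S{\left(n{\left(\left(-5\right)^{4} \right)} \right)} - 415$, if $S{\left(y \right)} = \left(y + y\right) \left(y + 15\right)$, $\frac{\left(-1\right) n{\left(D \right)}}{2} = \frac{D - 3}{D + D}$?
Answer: $- \frac{172998107}{390625} \approx -442.88$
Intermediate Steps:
$n{\left(D \right)} = - \frac{-3 + D}{D}$ ($n{\left(D \right)} = - 2 \frac{D - 3}{D + D} = - 2 \frac{-3 + D}{2 D} = - \frac{-3 + D}{D}$)
$S{\left(y \right)} = 2 y \left(15 + y\right)$
$S{\left(n{\left(\left(-5\right)^{4} \right)} \right)} - 415 = 2 \frac{3 - \left(-5\right)^{4}}{\left(-5\right)^{4}} \left(15 + \frac{3 - \left(-5\right)^{4}}{\left(-5\right)^{4}}\right) - 415 = 2 \frac{3 - 625}{625} \left(15 + \frac{3 - 625}{625}\right) - 415 = 2 \cdot \frac{1}{625} \left(-622\right) \left(15 + \frac{1}{625} \left(-622\right)\right) - 415 = 2 \left(- \frac{622}{625}\right) \left(15 - \frac{622}{625}\right) - 415 = 2 \left(- \frac{622}{625}\right) \frac{8753}{625} - 415 = - \frac{10888732}{390625} - 415 = - \frac{172998107}{390625}$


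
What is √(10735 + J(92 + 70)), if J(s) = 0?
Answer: √10735 ≈ 103.61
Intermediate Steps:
√(10735 + J(92 + 70)) = √(10735 + 0) = √10735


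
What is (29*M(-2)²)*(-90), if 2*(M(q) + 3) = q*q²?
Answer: -127890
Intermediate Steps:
M(q) = -3 + q³/2 (M(q) = -3 + (q*q²)/2 = -3 + q³/2)
(29*M(-2)²)*(-90) = (29*(-3 + (½)*(-2)³)²)*(-90) = (29*(-3 + (½)*(-8))²)*(-90) = (29*(-3 - 4)²)*(-90) = (29*(-7)²)*(-90) = (29*49)*(-90) = 1421*(-90) = -127890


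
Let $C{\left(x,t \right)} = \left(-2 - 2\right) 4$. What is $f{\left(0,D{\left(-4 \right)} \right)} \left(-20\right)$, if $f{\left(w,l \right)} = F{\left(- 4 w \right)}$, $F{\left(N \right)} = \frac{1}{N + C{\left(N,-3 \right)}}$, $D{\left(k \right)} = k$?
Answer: $\frac{5}{4} \approx 1.25$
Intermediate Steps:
$C{\left(x,t \right)} = -16$ ($C{\left(x,t \right)} = \left(-4\right) 4 = -16$)
$F{\left(N \right)} = \frac{1}{-16 + N}$ ($F{\left(N \right)} = \frac{1}{N - 16} = \frac{1}{-16 + N}$)
$f{\left(w,l \right)} = \frac{1}{-16 - 4 w}$
$f{\left(0,D{\left(-4 \right)} \right)} \left(-20\right) = - \frac{1}{16 + 4 \cdot 0} \left(-20\right) = - \frac{1}{16 + 0} \left(-20\right) = - \frac{1}{16} \left(-20\right) = \left(-1\right) \frac{1}{16} \left(-20\right) = \left(- \frac{1}{16}\right) \left(-20\right) = \frac{5}{4}$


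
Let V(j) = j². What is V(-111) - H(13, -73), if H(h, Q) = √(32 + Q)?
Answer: 12321 - I*√41 ≈ 12321.0 - 6.4031*I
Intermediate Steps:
V(-111) - H(13, -73) = (-111)² - √(32 - 73) = 12321 - √(-41) = 12321 - I*√41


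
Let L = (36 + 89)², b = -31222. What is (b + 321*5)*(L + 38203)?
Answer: -1594223876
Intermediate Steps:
L = 15625 (L = 125² = 15625)
(b + 321*5)*(L + 38203) = (-31222 + 321*5)*(15625 + 38203) = (-31222 + 1605)*53828 = -29617*53828 = -1594223876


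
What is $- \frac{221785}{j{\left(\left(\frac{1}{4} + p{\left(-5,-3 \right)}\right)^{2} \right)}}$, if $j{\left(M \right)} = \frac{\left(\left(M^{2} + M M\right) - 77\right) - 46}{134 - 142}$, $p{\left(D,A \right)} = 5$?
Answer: $\frac{227107840}{178737} \approx 1270.6$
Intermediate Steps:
$j{\left(M \right)} = \frac{123}{8} - \frac{M^{2}}{4}$ ($j{\left(M \right)} = \frac{\left(\left(M^{2} + M^{2}\right) - 77\right) - 46}{-8} = \left(\left(2 M^{2} - 77\right) - 46\right) \left(- \frac{1}{8}\right) = \left(\left(-77 + 2 M^{2}\right) - 46\right) \left(- \frac{1}{8}\right) = \left(-123 + 2 M^{2}\right) \left(- \frac{1}{8}\right) = \frac{123}{8} - \frac{M^{2}}{4}$)
$- \frac{221785}{j{\left(\left(\frac{1}{4} + p{\left(-5,-3 \right)}\right)^{2} \right)}} = - \frac{221785}{\frac{123}{8} - \frac{\left(\left(\frac{1}{4} + 5\right)^{2}\right)^{2}}{4}} = - \frac{221785}{\frac{123}{8} - \frac{\left(\left(\frac{21}{4}\right)^{2}\right)^{2}}{4}} = - \frac{221785}{\frac{123}{8} - \frac{\left(\frac{441}{16}\right)^{2}}{4}} = - \frac{221785}{\frac{123}{8} - \frac{194481}{1024}} = - \frac{221785}{- \frac{178737}{1024}} = \left(-221785\right) \left(- \frac{1024}{178737}\right) = \frac{227107840}{178737}$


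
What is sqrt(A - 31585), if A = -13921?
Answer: I*sqrt(45506) ≈ 213.32*I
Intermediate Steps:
sqrt(A - 31585) = sqrt(-13921 - 31585) = sqrt(-45506) = I*sqrt(45506)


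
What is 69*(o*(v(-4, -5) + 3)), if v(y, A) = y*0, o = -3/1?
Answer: -621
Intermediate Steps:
o = -3 (o = -3*1 = -3)
v(y, A) = 0
69*(o*(v(-4, -5) + 3)) = 69*(-3*(0 + 3)) = 69*(-3*3) = 69*(-9) = -621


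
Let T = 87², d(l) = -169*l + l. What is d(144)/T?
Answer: -2688/841 ≈ -3.1962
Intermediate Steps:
d(l) = -168*l
T = 7569
d(144)/T = -168*144/7569 = -24192*1/7569 = -2688/841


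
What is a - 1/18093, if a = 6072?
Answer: 109860695/18093 ≈ 6072.0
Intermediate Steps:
a - 1/18093 = 6072 - 1/18093 = 109860695/18093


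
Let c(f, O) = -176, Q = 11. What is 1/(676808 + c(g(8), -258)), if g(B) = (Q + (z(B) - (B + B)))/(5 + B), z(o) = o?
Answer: 1/676632 ≈ 1.4779e-6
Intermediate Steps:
g(B) = (11 - B)/(5 + B) (g(B) = (11 + (B - (B + B)))/(5 + B) = (11 + (B - 2*B))/(5 + B) = (11 - B)/(5 + B))
1/(676808 + c(g(8), -258)) = 1/(676808 - 176) = 1/676632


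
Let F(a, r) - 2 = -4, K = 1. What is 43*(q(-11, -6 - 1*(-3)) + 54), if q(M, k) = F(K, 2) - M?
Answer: 2709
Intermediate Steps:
F(a, r) = -2 (F(a, r) = 2 - 4 = -2)
q(M, k) = -2 - M
43*(q(-11, -6 - 1*(-3)) + 54) = 43*((-2 - 1*(-11)) + 54) = 43*((-2 + 11) + 54) = 43*(9 + 54) = 43*63 = 2709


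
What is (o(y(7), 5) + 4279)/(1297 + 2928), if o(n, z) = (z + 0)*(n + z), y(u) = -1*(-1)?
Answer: 4309/4225 ≈ 1.0199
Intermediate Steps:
y(u) = 1
o(n, z) = z*(n + z)
(o(y(7), 5) + 4279)/(1297 + 2928) = (5*(1 + 5) + 4279)/(1297 + 2928) = (5*6 + 4279)/4225 = (30 + 4279)*(1/4225) = 4309*(1/4225) = 4309/4225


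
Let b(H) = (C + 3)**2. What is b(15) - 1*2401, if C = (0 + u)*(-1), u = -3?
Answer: -2365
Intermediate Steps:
C = 3 (C = (0 - 3)*(-1) = -3*(-1) = 3)
b(H) = 36 (b(H) = (3 + 3)**2 = 6**2 = 36)
b(15) - 1*2401 = 36 - 1*2401 = 36 - 2401 = -2365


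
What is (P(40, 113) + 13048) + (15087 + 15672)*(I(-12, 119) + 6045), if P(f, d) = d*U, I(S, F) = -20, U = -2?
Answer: 185335797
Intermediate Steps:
P(f, d) = -2*d (P(f, d) = d*(-2) = -2*d)
(P(40, 113) + 13048) + (15087 + 15672)*(I(-12, 119) + 6045) = (-2*113 + 13048) + (15087 + 15672)*(-20 + 6045) = (-226 + 13048) + 30759*6025 = 12822 + 185322975 = 185335797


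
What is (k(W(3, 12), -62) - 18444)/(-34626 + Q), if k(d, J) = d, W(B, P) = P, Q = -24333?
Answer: 2048/6551 ≈ 0.31262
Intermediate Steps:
(k(W(3, 12), -62) - 18444)/(-34626 + Q) = (12 - 18444)/(-34626 - 24333) = -18432/(-58959) = -18432*(-1/58959) = 2048/6551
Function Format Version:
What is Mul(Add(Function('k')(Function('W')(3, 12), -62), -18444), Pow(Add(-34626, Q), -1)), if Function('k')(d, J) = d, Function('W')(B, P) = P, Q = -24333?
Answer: Rational(2048, 6551) ≈ 0.31262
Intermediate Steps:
Mul(Add(Function('k')(Function('W')(3, 12), -62), -18444), Pow(Add(-34626, Q), -1)) = Mul(Add(12, -18444), Pow(Add(-34626, -24333), -1)) = Mul(-18432, Pow(-58959, -1)) = Mul(-18432, Rational(-1, 58959)) = Rational(2048, 6551)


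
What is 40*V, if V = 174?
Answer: 6960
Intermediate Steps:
40*V = 40*174 = 6960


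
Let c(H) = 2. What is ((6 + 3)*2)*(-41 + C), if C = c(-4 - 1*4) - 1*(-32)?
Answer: -126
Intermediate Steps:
C = 34 (C = 2 - 1*(-32) = 2 + 32 = 34)
((6 + 3)*2)*(-41 + C) = ((6 + 3)*2)*(-41 + 34) = (9*2)*(-7) = 18*(-7) = -126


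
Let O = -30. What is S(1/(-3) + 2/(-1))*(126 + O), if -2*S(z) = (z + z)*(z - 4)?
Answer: -4256/3 ≈ -1418.7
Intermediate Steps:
S(z) = -z*(-4 + z) (S(z) = -(z + z)*(z - 4)/2 = -2*z*(-4 + z)/2 = -z*(-4 + z))
S(1/(-3) + 2/(-1))*(126 + O) = ((1/(-3) + 2/(-1))*(4 - (1/(-3) + 2/(-1))))*(126 - 30) = ((1*(-⅓) + 2*(-1))*(4 - (1*(-⅓) + 2*(-1))))*96 = ((-⅓ - 2)*(4 - (-⅓ - 2)))*96 = -7*(4 - 1*(-7/3))/3*96 = -7*(4 + 7/3)/3*96 = -7/3*19/3*96 = -133/9*96 = -4256/3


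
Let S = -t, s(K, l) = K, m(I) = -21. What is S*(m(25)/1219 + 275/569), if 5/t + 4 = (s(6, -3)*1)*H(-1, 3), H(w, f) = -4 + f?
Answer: 161638/693611 ≈ 0.23304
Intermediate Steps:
t = -1/2 (t = 5/(-4 + (6*1)*(-4 + 3)) = 5/(-4 + 6*(-1)) = 5/(-4 - 6) = 5/(-10) = 5*(-1/10) = -1/2 ≈ -0.50000)
S = 1/2 (S = -1*(-1/2) = 1/2 ≈ 0.50000)
S*(m(25)/1219 + 275/569) = (-21/1219 + 275/569)/2 = (1/2)*(323276/693611) = 161638/693611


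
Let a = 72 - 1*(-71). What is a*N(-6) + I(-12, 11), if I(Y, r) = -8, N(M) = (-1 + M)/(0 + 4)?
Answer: -1033/4 ≈ -258.25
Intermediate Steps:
N(M) = -1/4 + M/4 (N(M) = (-1 + M)/4 = (-1 + M)*(1/4) = -1/4 + M/4)
a = 143 (a = 72 + 71 = 143)
a*N(-6) + I(-12, 11) = 143*(-1/4 + (1/4)*(-6)) - 8 = 143*(-1/4 - 3/2) - 8 = 143*(-7/4) - 8 = -1001/4 - 8 = -1033/4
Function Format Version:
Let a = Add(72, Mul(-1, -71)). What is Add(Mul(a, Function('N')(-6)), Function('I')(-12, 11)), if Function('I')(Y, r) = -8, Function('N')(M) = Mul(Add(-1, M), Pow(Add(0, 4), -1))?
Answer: Rational(-1033, 4) ≈ -258.25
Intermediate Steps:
Function('N')(M) = Add(Rational(-1, 4), Mul(Rational(1, 4), M)) (Function('N')(M) = Mul(Add(-1, M), Pow(4, -1)) = Mul(Add(-1, M), Rational(1, 4)) = Add(Rational(-1, 4), Mul(Rational(1, 4), M)))
a = 143 (a = Add(72, 71) = 143)
Add(Mul(a, Function('N')(-6)), Function('I')(-12, 11)) = Add(Mul(143, Add(Rational(-1, 4), Mul(Rational(1, 4), -6))), -8) = Add(Mul(143, Add(Rational(-1, 4), Rational(-3, 2))), -8) = Add(Mul(143, Rational(-7, 4)), -8) = Add(Rational(-1001, 4), -8) = Rational(-1033, 4)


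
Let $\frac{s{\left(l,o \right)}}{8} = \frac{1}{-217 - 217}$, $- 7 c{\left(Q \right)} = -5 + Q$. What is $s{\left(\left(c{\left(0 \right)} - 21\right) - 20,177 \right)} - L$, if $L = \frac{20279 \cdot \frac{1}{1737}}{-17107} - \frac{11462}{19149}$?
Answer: $\frac{23905542855043}{41158378064349} \approx 0.58082$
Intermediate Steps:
$c{\left(Q \right)} = \frac{5}{7} - \frac{Q}{7}$ ($c{\left(Q \right)} = - \frac{-5 + Q}{7} = \frac{5}{7} - \frac{Q}{7}$)
$s{\left(l,o \right)} = - \frac{4}{217}$ ($s{\left(l,o \right)} = \frac{8}{-217 - 217} = \frac{8}{-434} = 8 \left(- \frac{1}{434}\right) = - \frac{4}{217}$)
$L = - \frac{113660012143}{189669944997}$ ($L = 20279 \cdot \frac{1}{1737} \left(- \frac{1}{17107}\right) - \frac{11462}{19149} = \frac{20279}{1737} \left(- \frac{1}{17107}\right) - \frac{11462}{19149} = - \frac{20279}{29714859} - \frac{11462}{19149} = - \frac{113660012143}{189669944997} \approx -0.59925$)
$s{\left(\left(c{\left(0 \right)} - 21\right) - 20,177 \right)} - L = - \frac{4}{217} - - \frac{113660012143}{189669944997} = - \frac{4}{217} + \frac{113660012143}{189669944997} = \frac{23905542855043}{41158378064349}$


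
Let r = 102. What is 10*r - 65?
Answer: 955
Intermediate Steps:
10*r - 65 = 10*102 - 65 = 1020 - 65 = 955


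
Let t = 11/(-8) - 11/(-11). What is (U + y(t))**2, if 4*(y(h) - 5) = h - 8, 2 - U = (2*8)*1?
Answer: 126025/1024 ≈ 123.07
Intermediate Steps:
U = -14 (U = 2 - 2*8 = 2 - 16 = -14)
t = -3/8 (t = 11*(-1/8) - 11*(-1/11) = -11/8 + 1 = -3/8 ≈ -0.37500)
y(h) = 3 + h/4 (y(h) = 5 + (h - 8)/4 = 5 + (-8 + h)/4 = 5 + (-2 + h/4) = 3 + h/4)
(U + y(t))**2 = (-14 + (3 + (1/4)*(-3/8)))**2 = (-14 + (3 - 3/32))**2 = (-14 + 93/32)**2 = (-355/32)**2 = 126025/1024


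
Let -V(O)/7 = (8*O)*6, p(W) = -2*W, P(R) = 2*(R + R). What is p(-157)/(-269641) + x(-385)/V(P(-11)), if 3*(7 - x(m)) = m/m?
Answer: -2133427/2989779408 ≈ -0.00071357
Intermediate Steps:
P(R) = 4*R (P(R) = 2*(2*R) = 4*R)
x(m) = 20/3 (x(m) = 7 - m/(3*m) = 7 - 1/3*1 = 7 - 1/3 = 20/3)
V(O) = -336*O (V(O) = -7*8*O*6 = -336*O)
p(-157)/(-269641) + x(-385)/V(P(-11)) = -2*(-157)/(-269641) + 20/(3*((-1344*(-11)))) = 314*(-1/269641) + 20/(3*((-336*(-44)))) = -314/269641 + (20/3)/14784 = -314/269641 + (20/3)*(1/14784) = -314/269641 + 5/11088 = -2133427/2989779408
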